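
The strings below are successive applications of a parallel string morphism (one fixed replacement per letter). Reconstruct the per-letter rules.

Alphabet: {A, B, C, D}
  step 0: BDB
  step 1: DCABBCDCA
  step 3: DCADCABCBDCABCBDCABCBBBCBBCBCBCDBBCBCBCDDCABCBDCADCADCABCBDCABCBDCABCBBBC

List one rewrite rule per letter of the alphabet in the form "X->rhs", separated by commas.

  step 0 ⇒ step 1: BDB ⇒ DCA·BBC·DCA
    B ↦ DCA
    D ↦ BBC
    A ↦ CD  (constrained at step 1)
    C ↦ BCB  (constrained at step 1)

A->CD, B->DCA, C->BCB, D->BBC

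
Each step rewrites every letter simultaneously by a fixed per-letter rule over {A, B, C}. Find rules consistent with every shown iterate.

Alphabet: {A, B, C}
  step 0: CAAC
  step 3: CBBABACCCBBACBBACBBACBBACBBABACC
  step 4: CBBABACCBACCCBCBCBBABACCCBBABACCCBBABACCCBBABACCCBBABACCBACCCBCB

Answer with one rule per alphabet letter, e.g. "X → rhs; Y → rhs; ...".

  step 3 ⇒ step 4: CBBABACCCBBACBBACBBACBBACBBABACC ⇒ CB·BA·BA·CC·BA·CC·CB·CB·CB·BA·BA·CC·CB·BA·BA·CC·CB·BA·BA·CC·CB·BA·BA·CC·CB·BA·BA·CC·BA·CC·CB·CB
    A ↦ CC
    B ↦ BA
    C ↦ CB

A->CC, B->BA, C->CB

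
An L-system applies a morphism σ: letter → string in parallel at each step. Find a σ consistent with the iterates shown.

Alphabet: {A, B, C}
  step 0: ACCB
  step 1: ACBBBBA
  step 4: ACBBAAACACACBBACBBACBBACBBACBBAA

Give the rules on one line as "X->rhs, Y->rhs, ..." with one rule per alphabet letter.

A->AC, B->A, C->BB

  step 0 ⇒ step 1: ACCB ⇒ AC·BB·BB·A
    A ↦ AC
    B ↦ A
    C ↦ BB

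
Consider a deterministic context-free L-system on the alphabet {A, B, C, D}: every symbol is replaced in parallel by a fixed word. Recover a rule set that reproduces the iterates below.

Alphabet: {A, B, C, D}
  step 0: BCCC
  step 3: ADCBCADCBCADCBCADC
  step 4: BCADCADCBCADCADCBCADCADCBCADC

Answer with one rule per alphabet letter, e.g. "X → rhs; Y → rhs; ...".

  step 3 ⇒ step 4: ADCBCADCBCADCBCADC ⇒ BC·A·DC·A·DC·BC·A·DC·A·DC·BC·A·DC·A·DC·BC·A·DC
    A ↦ BC
    B ↦ A
    C ↦ DC
    D ↦ A

A->BC, B->A, C->DC, D->A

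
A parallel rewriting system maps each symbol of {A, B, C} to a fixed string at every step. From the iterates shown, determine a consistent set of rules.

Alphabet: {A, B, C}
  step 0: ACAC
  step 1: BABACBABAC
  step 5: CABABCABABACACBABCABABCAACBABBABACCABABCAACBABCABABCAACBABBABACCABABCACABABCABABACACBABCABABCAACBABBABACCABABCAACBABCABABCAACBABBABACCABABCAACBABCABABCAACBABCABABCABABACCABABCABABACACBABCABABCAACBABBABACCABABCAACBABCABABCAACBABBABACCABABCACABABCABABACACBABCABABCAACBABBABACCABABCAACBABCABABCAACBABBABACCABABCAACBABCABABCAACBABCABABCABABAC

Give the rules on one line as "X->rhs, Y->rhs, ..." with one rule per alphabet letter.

  step 0 ⇒ step 1: ACAC ⇒ BAB·AC·BAB·AC
    A ↦ BAB
    C ↦ AC
    B ↦ CA  (constrained at step 1)

A->BAB, B->CA, C->AC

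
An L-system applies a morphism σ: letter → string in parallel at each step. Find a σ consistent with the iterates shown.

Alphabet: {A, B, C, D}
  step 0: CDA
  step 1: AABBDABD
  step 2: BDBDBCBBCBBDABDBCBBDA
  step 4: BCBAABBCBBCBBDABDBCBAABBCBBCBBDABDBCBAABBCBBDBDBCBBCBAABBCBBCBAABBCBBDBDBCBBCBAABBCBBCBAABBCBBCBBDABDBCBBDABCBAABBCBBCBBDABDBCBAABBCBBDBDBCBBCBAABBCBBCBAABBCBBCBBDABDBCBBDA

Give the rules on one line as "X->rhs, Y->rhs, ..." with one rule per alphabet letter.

  step 1 ⇒ step 2: AABBDABD ⇒ BD·BD·BCB·BCB·BDA·BD·BCB·BDA
    A ↦ BD
    B ↦ BCB
    D ↦ BDA
  step 0 ⇒ step 1: CDA ⇒ AAB·BDA·BD
    C ↦ AAB

A->BD, B->BCB, C->AAB, D->BDA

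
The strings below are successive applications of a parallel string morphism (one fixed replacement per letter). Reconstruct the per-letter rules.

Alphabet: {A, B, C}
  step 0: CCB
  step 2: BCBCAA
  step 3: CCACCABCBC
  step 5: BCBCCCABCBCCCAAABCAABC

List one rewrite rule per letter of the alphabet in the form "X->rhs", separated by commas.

  step 2 ⇒ step 3: BCBCAA ⇒ CC·A·CC·A·BC·BC
    A ↦ BC
    B ↦ CC
    C ↦ A

A->BC, B->CC, C->A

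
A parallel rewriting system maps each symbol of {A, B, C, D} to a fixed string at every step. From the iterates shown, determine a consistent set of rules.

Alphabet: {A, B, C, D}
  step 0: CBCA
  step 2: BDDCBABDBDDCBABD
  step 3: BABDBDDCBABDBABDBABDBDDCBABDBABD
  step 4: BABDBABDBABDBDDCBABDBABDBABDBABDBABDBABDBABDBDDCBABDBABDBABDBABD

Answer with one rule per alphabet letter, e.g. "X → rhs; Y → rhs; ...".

A->BD, B->BA, C->DC, D->BD

  step 3 ⇒ step 4: BABDBDDCBABDBABDBABDBDDCBABDBABD ⇒ BA·BD·BA·BD·BA·BD·BD·DC·BA·BD·BA·BD·BA·BD·BA·BD·BA·BD·BA·BD·BA·BD·BD·DC·BA·BD·BA·BD·BA·BD·BA·BD
    A ↦ BD
    B ↦ BA
    C ↦ DC
    D ↦ BD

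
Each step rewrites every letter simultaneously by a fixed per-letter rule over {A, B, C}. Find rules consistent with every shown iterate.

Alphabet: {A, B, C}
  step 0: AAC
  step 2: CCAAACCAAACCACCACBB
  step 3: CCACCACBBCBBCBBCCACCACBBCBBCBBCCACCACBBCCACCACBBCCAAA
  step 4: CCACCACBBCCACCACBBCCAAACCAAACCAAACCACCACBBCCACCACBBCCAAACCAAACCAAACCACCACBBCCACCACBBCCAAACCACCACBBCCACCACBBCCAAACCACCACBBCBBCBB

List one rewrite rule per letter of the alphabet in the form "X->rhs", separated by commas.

A->CBB, B->A, C->CCA

  step 3 ⇒ step 4: CCACCACBBCBBCBBCCACCACBBCBBCBBCCACCACBBCCACCACBBCCAAA ⇒ CCA·CCA·CBB·CCA·CCA·CBB·CCA·A·A·CCA·A·A·CCA·A·A·CCA·CCA·CBB·CCA·CCA·CBB·CCA·A·A·CCA·A·A·CCA·A·A·CCA·CCA·CBB·CCA·CCA·CBB·CCA·A·A·CCA·CCA·CBB·CCA·CCA·CBB·CCA·A·A·CCA·CCA·CBB·CBB·CBB
    A ↦ CBB
    B ↦ A
    C ↦ CCA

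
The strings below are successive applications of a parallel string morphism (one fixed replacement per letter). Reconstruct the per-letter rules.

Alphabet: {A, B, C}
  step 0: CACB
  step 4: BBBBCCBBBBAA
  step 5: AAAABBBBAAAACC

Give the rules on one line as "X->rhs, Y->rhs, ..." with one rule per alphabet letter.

  step 4 ⇒ step 5: BBBBCCBBBBAA ⇒ A·A·A·A·BB·BB·A·A·A·A·C·C
    A ↦ C
    B ↦ A
    C ↦ BB

A->C, B->A, C->BB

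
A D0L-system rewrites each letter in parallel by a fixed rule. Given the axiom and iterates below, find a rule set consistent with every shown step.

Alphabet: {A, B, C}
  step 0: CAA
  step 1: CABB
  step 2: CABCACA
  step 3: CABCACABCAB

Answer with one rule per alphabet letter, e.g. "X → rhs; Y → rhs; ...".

  step 2 ⇒ step 3: CABCACA ⇒ CA·B·CA·CA·B·CA·B
    A ↦ B
    B ↦ CA
    C ↦ CA

A->B, B->CA, C->CA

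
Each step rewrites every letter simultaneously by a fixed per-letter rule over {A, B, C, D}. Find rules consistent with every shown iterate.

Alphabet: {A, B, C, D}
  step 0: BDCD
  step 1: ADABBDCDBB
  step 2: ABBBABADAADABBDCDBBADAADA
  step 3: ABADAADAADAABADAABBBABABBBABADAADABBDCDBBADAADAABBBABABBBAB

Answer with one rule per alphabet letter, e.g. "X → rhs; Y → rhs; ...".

  step 2 ⇒ step 3: ABBBABADAADABBDCDBBADAADA ⇒ AB·ADA·ADA·ADA·AB·ADA·AB·BB·AB·AB·BB·AB·ADA·ADA·BB·DCD·BB·ADA·ADA·AB·BB·AB·AB·BB·AB
    A ↦ AB
    B ↦ ADA
    C ↦ DCD
    D ↦ BB

A->AB, B->ADA, C->DCD, D->BB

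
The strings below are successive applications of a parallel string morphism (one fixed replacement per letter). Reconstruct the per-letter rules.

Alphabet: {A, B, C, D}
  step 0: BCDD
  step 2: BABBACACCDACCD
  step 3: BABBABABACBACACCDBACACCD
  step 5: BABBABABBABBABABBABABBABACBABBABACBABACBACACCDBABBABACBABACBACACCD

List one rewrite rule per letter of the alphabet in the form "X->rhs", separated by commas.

A->B, B->BA, C->AC, D->CD

  step 2 ⇒ step 3: BABBACACCDACCD ⇒ BA·B·BA·BA·B·AC·B·AC·AC·CD·B·AC·AC·CD
    A ↦ B
    B ↦ BA
    C ↦ AC
    D ↦ CD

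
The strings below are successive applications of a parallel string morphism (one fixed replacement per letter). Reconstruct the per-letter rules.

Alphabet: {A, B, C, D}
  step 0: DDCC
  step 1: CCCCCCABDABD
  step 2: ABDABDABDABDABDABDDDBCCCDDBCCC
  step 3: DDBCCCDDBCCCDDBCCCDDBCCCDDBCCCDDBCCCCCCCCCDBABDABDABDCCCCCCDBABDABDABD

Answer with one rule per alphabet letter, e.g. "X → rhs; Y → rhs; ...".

  step 2 ⇒ step 3: ABDABDABDABDABDABDDDBCCCDDBCCC ⇒ D·DB·CCC·D·DB·CCC·D·DB·CCC·D·DB·CCC·D·DB·CCC·D·DB·CCC·CCC·CCC·DB·ABD·ABD·ABD·CCC·CCC·DB·ABD·ABD·ABD
    A ↦ D
    B ↦ DB
    C ↦ ABD
    D ↦ CCC

A->D, B->DB, C->ABD, D->CCC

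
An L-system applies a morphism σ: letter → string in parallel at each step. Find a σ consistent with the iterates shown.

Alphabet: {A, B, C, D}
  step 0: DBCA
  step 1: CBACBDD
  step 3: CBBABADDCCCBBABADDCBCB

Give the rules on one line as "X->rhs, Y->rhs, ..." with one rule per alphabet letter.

A->DD, B->BA, C->CB, D->C

  step 0 ⇒ step 1: DBCA ⇒ C·BA·CB·DD
    A ↦ DD
    B ↦ BA
    C ↦ CB
    D ↦ C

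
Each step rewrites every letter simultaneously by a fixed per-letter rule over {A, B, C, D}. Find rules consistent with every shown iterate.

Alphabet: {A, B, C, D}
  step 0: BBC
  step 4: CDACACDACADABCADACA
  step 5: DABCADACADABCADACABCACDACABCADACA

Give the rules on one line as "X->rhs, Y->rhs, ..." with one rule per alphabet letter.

A->CA, B->C, C->DA, D->B

  step 4 ⇒ step 5: CDACACDACADABCADACA ⇒ DA·B·CA·DA·CA·DA·B·CA·DA·CA·B·CA·C·DA·CA·B·CA·DA·CA
    A ↦ CA
    B ↦ C
    C ↦ DA
    D ↦ B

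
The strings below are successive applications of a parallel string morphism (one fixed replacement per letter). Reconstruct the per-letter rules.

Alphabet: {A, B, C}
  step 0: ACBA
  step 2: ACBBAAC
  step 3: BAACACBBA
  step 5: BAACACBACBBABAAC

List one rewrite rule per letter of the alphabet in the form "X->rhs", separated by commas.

A->B, B->AC, C->A

  step 2 ⇒ step 3: ACBBAAC ⇒ B·A·AC·AC·B·B·A
    A ↦ B
    B ↦ AC
    C ↦ A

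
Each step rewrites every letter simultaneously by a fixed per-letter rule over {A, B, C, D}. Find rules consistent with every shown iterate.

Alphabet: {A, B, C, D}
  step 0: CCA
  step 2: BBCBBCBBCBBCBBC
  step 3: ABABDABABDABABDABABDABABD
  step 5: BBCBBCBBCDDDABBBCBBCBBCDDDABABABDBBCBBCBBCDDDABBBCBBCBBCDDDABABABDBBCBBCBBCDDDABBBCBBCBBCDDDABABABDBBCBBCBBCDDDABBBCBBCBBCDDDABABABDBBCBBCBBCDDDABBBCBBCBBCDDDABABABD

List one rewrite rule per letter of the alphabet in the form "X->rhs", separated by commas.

  step 2 ⇒ step 3: BBCBBCBBCBBCBBC ⇒ AB·AB·D·AB·AB·D·AB·AB·D·AB·AB·D·AB·AB·D
    B ↦ AB
    C ↦ D
    A ↦ DDD  (constrained at step 0)
    D ↦ BBC  (constrained at step 3)

A->DDD, B->AB, C->D, D->BBC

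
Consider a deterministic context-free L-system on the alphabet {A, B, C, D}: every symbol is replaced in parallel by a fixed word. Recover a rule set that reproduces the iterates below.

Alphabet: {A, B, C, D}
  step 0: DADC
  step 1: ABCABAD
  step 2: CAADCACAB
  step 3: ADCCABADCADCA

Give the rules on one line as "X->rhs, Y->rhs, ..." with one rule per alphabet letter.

A->C, B->A, C->AD, D->AB

  step 2 ⇒ step 3: CAADCACAB ⇒ AD·C·C·AB·AD·C·AD·C·A
    A ↦ C
    B ↦ A
    C ↦ AD
    D ↦ AB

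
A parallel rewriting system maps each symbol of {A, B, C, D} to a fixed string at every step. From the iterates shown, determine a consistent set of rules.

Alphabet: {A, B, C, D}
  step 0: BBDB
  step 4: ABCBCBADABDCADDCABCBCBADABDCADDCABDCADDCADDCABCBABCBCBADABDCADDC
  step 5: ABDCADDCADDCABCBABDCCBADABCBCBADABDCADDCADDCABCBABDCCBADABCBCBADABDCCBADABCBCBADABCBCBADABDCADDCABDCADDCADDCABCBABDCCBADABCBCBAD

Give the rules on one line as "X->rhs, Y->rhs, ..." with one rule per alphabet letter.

A->AB, B->DC, C->AD, D->CB

  step 4 ⇒ step 5: ABCBCBADABDCADDCABCBCBADABDCADDCABDCADDCADDCABCBABCBCBADABDCADDC ⇒ AB·DC·AD·DC·AD·DC·AB·CB·AB·DC·CB·AD·AB·CB·CB·AD·AB·DC·AD·DC·AD·DC·AB·CB·AB·DC·CB·AD·AB·CB·CB·AD·AB·DC·CB·AD·AB·CB·CB·AD·AB·CB·CB·AD·AB·DC·AD·DC·AB·DC·AD·DC·AD·DC·AB·CB·AB·DC·CB·AD·AB·CB·CB·AD
    A ↦ AB
    B ↦ DC
    C ↦ AD
    D ↦ CB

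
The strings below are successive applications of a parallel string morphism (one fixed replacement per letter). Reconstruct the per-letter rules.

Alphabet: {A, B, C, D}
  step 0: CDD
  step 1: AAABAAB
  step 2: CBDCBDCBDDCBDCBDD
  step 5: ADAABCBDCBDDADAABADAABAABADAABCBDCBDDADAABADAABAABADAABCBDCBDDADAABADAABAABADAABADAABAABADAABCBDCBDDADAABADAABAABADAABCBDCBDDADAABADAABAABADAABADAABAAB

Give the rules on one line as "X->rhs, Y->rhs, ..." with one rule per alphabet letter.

A->CBD, B->D, C->A, D->AAB

  step 1 ⇒ step 2: AAABAAB ⇒ CBD·CBD·CBD·D·CBD·CBD·D
    A ↦ CBD
    B ↦ D
  step 0 ⇒ step 1: CDD ⇒ A·AAB·AAB
    C ↦ A
  step 0 ⇒ step 1: CDD ⇒ A·AAB·AAB
    D ↦ AAB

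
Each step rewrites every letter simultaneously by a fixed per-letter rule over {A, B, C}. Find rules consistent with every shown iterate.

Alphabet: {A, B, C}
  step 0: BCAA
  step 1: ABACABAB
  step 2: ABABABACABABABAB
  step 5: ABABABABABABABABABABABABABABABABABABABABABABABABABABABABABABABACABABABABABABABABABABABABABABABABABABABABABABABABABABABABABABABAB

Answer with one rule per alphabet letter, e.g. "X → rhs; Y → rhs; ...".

  step 1 ⇒ step 2: ABACABAB ⇒ AB·AB·AB·AC·AB·AB·AB·AB
    A ↦ AB
    B ↦ AB
    C ↦ AC

A->AB, B->AB, C->AC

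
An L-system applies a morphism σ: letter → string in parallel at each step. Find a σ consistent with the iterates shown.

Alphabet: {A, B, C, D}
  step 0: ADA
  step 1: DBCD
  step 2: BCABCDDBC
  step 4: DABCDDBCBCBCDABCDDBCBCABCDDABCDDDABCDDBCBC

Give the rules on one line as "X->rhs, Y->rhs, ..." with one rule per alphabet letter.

  step 1 ⇒ step 2: DBCD ⇒ BC·AB·CDD·BC
    B ↦ AB
    C ↦ CDD
    D ↦ BC
  step 0 ⇒ step 1: ADA ⇒ D·BC·D
    A ↦ D

A->D, B->AB, C->CDD, D->BC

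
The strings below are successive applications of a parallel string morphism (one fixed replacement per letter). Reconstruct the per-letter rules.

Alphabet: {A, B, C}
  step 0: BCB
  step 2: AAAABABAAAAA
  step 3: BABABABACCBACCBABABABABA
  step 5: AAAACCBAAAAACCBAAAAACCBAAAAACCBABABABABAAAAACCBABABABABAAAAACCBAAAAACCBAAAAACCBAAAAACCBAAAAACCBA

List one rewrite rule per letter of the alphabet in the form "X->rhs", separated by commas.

  step 2 ⇒ step 3: AAAABABAAAAA ⇒ BA·BA·BA·BA·CC·BA·CC·BA·BA·BA·BA·BA
    A ↦ BA
    B ↦ CC
    C ↦ AA  (constrained at step 0)

A->BA, B->CC, C->AA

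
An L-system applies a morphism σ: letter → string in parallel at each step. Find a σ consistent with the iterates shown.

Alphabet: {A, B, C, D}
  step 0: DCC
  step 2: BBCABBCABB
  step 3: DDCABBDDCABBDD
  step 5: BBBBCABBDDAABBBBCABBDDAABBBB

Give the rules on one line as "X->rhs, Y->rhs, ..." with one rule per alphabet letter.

A->BB, B->D, C->CA, D->A

  step 2 ⇒ step 3: BBCABBCABB ⇒ D·D·CA·BB·D·D·CA·BB·D·D
    A ↦ BB
    B ↦ D
    C ↦ CA
    D ↦ A  (constrained at step 0)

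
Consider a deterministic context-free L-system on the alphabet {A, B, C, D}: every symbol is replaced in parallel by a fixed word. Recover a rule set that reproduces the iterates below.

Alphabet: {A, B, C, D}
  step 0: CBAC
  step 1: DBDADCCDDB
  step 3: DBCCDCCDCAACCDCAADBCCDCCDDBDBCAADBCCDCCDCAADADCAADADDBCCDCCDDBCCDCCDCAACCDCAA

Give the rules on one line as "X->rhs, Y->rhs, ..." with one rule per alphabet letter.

A->CCD, B->DAD, C->DB, D->CAA

  step 0 ⇒ step 1: CBAC ⇒ DB·DAD·CCD·DB
    A ↦ CCD
    B ↦ DAD
    C ↦ DB
    D ↦ CAA  (constrained at step 1)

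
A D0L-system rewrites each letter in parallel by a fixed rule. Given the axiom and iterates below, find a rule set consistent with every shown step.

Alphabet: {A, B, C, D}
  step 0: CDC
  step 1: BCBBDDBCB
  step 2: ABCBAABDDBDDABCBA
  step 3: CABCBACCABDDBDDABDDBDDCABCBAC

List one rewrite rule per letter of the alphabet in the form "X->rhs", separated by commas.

  step 2 ⇒ step 3: ABCBAABDDBDDABCBA ⇒ C·A·BCB·A·C·C·A·BDD·BDD·A·BDD·BDD·C·A·BCB·A·C
    A ↦ C
    B ↦ A
    C ↦ BCB
    D ↦ BDD

A->C, B->A, C->BCB, D->BDD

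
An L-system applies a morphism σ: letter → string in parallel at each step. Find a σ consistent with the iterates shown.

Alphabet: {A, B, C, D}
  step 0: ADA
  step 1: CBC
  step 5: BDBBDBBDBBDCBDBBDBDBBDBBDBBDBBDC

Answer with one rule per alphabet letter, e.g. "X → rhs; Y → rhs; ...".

A->C, B->BD, C->DBA, D->B

  step 0 ⇒ step 1: ADA ⇒ C·B·C
    A ↦ C
    D ↦ B
    B ↦ BD  (constrained at step 1)
    C ↦ DBA  (constrained at step 1)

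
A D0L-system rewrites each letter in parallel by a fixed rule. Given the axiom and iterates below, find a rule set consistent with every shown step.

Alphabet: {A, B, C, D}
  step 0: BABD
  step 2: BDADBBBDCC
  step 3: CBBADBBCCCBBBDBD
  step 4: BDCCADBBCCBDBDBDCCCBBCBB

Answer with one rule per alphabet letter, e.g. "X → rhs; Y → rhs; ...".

A->AD, B->C, C->BD, D->BB

  step 3 ⇒ step 4: CBBADBBCCCBBBDBD ⇒ BD·C·C·AD·BB·C·C·BD·BD·BD·C·C·C·BB·C·BB
    A ↦ AD
    B ↦ C
    C ↦ BD
    D ↦ BB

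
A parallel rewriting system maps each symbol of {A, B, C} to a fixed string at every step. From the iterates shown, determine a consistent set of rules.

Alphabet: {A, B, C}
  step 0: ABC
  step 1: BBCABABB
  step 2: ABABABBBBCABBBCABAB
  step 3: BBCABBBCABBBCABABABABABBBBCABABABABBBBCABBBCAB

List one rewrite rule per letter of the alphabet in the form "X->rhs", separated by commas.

  step 2 ⇒ step 3: ABABABBBBCABBBCABAB ⇒ BBC·AB·BBC·AB·BBC·AB·AB·AB·AB·ABB·BBC·AB·AB·AB·ABB·BBC·AB·BBC·AB
    A ↦ BBC
    B ↦ AB
    C ↦ ABB

A->BBC, B->AB, C->ABB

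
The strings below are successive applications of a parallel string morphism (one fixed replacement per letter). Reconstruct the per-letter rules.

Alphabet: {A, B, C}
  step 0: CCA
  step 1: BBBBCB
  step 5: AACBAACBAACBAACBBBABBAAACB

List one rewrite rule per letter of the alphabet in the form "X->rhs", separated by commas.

  step 0 ⇒ step 1: CCA ⇒ BB·BB·CB
    A ↦ CB
    C ↦ BB
    B ↦ A  (constrained at step 1)

A->CB, B->A, C->BB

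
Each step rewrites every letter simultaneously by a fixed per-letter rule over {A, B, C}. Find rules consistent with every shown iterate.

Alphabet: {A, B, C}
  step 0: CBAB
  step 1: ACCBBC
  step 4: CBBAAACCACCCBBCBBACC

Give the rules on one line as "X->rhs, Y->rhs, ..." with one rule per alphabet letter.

  step 0 ⇒ step 1: CBAB ⇒ A·C·CBB·C
    A ↦ CBB
    B ↦ C
    C ↦ A

A->CBB, B->C, C->A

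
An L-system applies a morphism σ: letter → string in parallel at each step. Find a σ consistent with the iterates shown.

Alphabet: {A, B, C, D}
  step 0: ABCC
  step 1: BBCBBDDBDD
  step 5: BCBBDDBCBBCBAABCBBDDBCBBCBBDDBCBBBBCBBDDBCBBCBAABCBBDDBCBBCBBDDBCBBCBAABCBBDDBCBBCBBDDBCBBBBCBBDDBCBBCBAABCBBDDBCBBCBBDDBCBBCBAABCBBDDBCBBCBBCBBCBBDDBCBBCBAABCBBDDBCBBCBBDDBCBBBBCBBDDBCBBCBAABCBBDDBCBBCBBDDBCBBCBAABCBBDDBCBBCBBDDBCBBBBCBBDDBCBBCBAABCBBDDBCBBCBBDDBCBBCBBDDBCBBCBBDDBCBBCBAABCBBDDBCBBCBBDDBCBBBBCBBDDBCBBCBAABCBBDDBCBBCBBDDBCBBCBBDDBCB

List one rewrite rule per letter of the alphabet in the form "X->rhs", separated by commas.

A->B, B->BCB, C->BDD, D->A

  step 0 ⇒ step 1: ABCC ⇒ B·BCB·BDD·BDD
    A ↦ B
    B ↦ BCB
    C ↦ BDD
    D ↦ A  (constrained at step 1)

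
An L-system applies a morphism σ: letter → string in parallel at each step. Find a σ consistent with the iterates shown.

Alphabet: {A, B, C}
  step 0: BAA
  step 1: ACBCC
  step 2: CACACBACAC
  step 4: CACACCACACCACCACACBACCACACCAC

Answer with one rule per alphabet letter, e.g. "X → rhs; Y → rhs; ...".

A->C, B->ACB, C->AC

  step 1 ⇒ step 2: ACBCC ⇒ C·AC·ACB·AC·AC
    A ↦ C
    B ↦ ACB
    C ↦ AC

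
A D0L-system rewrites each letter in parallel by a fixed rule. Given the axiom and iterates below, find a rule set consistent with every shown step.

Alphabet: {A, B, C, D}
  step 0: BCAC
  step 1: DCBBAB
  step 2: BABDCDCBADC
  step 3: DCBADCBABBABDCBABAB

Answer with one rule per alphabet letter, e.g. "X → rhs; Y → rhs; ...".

A->BA, B->DC, C->B, D->BA

  step 2 ⇒ step 3: BABDCDCBADC ⇒ DC·BA·DC·BA·B·BA·B·DC·BA·BA·B
    A ↦ BA
    B ↦ DC
    C ↦ B
    D ↦ BA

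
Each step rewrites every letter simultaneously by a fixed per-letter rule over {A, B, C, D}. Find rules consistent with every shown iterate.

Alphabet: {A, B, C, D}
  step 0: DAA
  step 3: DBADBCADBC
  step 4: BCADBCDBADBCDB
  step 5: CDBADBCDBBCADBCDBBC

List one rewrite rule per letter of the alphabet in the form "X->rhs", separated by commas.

A->AD, B->C, C->DB, D->B

  step 4 ⇒ step 5: BCADBCDBADBCDB ⇒ C·DB·AD·B·C·DB·B·C·AD·B·C·DB·B·C
    A ↦ AD
    B ↦ C
    C ↦ DB
    D ↦ B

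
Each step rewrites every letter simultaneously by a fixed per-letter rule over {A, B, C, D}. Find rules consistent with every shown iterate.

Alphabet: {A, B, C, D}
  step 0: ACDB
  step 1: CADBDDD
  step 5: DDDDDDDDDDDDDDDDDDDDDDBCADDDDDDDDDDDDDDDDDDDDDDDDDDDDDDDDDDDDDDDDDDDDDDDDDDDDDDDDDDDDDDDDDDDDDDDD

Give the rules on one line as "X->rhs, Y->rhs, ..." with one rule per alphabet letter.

A->CA, B->D, C->DB, D->DD

  step 0 ⇒ step 1: ACDB ⇒ CA·DB·DD·D
    A ↦ CA
    B ↦ D
    C ↦ DB
    D ↦ DD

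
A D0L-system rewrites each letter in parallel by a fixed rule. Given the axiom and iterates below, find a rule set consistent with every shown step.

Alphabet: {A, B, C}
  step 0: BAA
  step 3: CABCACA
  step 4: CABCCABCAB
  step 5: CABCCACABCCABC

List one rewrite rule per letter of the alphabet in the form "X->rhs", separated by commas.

A->B, B->C, C->CA

  step 4 ⇒ step 5: CABCCABCAB ⇒ CA·B·C·CA·CA·B·C·CA·B·C
    A ↦ B
    B ↦ C
    C ↦ CA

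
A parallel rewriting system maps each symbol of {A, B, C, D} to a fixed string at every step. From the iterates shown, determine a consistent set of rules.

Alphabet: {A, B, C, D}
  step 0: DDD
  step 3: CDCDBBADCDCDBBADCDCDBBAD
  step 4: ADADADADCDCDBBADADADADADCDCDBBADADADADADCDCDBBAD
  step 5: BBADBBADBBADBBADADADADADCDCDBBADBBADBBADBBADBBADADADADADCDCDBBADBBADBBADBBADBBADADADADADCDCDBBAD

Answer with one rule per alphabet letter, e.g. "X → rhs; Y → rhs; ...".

  step 4 ⇒ step 5: ADADADADCDCDBBADADADADADCDCDBBADADADADADCDCDBBAD ⇒ BB·AD·BB·AD·BB·AD·BB·AD·AD·AD·AD·AD·CD·CD·BB·AD·BB·AD·BB·AD·BB·AD·BB·AD·AD·AD·AD·AD·CD·CD·BB·AD·BB·AD·BB·AD·BB·AD·BB·AD·AD·AD·AD·AD·CD·CD·BB·AD
    A ↦ BB
    B ↦ CD
    C ↦ AD
    D ↦ AD

A->BB, B->CD, C->AD, D->AD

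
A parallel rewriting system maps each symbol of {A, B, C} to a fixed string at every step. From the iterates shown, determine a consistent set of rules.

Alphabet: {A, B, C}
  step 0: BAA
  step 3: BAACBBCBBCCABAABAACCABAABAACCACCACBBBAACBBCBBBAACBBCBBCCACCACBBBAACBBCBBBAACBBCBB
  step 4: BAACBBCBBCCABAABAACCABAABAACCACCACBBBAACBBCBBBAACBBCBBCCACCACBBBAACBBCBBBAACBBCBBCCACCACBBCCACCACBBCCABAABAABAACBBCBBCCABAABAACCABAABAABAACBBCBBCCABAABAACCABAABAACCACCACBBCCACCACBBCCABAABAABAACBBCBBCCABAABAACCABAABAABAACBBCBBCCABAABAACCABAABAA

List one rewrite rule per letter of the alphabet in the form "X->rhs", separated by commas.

A->CBB, B->BAA, C->CCA

  step 3 ⇒ step 4: BAACBBCBBCCABAABAACCABAABAACCACCACBBBAACBBCBBBAACBBCBBCCACCACBBBAACBBCBBBAACBBCBB ⇒ BAA·CBB·CBB·CCA·BAA·BAA·CCA·BAA·BAA·CCA·CCA·CBB·BAA·CBB·CBB·BAA·CBB·CBB·CCA·CCA·CBB·BAA·CBB·CBB·BAA·CBB·CBB·CCA·CCA·CBB·CCA·CCA·CBB·CCA·BAA·BAA·BAA·CBB·CBB·CCA·BAA·BAA·CCA·BAA·BAA·BAA·CBB·CBB·CCA·BAA·BAA·CCA·BAA·BAA·CCA·CCA·CBB·CCA·CCA·CBB·CCA·BAA·BAA·BAA·CBB·CBB·CCA·BAA·BAA·CCA·BAA·BAA·BAA·CBB·CBB·CCA·BAA·BAA·CCA·BAA·BAA
    A ↦ CBB
    B ↦ BAA
    C ↦ CCA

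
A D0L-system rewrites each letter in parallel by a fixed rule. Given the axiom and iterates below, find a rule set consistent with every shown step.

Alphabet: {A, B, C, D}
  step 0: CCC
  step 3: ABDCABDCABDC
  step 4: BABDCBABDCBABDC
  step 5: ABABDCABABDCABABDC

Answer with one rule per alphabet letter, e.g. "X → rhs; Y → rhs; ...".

  step 4 ⇒ step 5: BABDCBABDCBABDC ⇒ A·B·A·B·DC·A·B·A·B·DC·A·B·A·B·DC
    A ↦ B
    B ↦ A
    C ↦ DC
    D ↦ B

A->B, B->A, C->DC, D->B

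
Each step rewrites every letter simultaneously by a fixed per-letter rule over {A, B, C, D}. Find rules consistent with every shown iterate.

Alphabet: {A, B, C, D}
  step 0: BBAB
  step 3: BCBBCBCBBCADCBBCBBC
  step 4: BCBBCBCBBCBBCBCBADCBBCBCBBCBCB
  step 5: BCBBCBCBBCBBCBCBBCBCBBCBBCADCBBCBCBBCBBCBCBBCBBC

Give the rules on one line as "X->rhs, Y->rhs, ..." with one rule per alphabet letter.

A->AD, B->BC, C->B, D->C

  step 4 ⇒ step 5: BCBBCBCBBCBBCBCBADCBBCBCBBCBCB ⇒ BC·B·BC·BC·B·BC·B·BC·BC·B·BC·BC·B·BC·B·BC·AD·C·B·BC·BC·B·BC·B·BC·BC·B·BC·B·BC
    A ↦ AD
    B ↦ BC
    C ↦ B
    D ↦ C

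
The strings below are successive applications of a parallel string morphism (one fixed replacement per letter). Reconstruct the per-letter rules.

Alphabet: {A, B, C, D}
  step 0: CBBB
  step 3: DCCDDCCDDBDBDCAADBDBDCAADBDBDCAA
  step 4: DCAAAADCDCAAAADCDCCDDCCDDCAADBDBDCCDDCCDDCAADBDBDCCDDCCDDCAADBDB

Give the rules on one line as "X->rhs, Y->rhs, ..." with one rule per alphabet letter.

  step 3 ⇒ step 4: DCCDDCCDDBDBDCAADBDBDCAADBDBDCAA ⇒ DC·AA·AA·DC·DC·AA·AA·DC·DC·CD·DC·CD·DC·AA·DB·DB·DC·CD·DC·CD·DC·AA·DB·DB·DC·CD·DC·CD·DC·AA·DB·DB
    A ↦ DB
    B ↦ CD
    C ↦ AA
    D ↦ DC

A->DB, B->CD, C->AA, D->DC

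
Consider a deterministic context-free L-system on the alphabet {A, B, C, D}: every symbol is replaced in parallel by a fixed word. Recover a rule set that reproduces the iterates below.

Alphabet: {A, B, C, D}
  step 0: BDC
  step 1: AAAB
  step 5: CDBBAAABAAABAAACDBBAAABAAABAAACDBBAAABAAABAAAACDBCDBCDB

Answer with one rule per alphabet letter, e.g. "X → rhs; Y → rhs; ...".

A->CDB, B->A, C->B, D->AA

  step 0 ⇒ step 1: BDC ⇒ A·AA·B
    B ↦ A
    C ↦ B
    D ↦ AA
    A ↦ CDB  (constrained at step 1)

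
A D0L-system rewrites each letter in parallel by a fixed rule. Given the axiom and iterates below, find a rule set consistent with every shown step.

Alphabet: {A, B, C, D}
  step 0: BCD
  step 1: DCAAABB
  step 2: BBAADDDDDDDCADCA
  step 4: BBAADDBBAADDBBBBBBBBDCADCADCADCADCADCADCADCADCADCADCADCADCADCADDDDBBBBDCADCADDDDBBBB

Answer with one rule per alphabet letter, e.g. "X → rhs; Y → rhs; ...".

A->DD, B->DCA, C->AA, D->BB

  step 1 ⇒ step 2: DCAAABB ⇒ BB·AA·DD·DD·DD·DCA·DCA
    A ↦ DD
    B ↦ DCA
    C ↦ AA
    D ↦ BB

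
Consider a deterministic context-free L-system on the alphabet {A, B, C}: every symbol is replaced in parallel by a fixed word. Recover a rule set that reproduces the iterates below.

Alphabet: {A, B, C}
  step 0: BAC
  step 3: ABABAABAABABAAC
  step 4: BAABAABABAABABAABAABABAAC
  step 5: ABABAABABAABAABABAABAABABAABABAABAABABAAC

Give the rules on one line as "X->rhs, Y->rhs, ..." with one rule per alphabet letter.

  step 4 ⇒ step 5: BAABAABABAABABAABAABABAAC ⇒ A·BA·BA·A·BA·BA·A·BA·A·BA·BA·A·BA·A·BA·BA·A·BA·BA·A·BA·A·BA·BA·AC
    A ↦ BA
    B ↦ A
    C ↦ AC

A->BA, B->A, C->AC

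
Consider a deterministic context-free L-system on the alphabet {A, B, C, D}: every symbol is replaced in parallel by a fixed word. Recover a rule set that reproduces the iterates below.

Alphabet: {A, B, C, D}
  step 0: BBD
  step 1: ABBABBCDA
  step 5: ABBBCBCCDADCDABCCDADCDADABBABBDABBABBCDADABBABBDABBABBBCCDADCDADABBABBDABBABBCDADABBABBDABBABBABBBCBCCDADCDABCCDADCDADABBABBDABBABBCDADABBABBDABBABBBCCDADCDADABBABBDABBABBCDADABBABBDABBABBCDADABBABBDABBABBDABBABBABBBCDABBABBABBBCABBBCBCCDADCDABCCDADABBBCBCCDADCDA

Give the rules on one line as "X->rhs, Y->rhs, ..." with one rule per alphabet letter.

A->D, B->ABB, C->BC, D->CDA

  step 0 ⇒ step 1: BBD ⇒ ABB·ABB·CDA
    B ↦ ABB
    D ↦ CDA
    A ↦ D  (constrained at step 1)
    C ↦ BC  (constrained at step 1)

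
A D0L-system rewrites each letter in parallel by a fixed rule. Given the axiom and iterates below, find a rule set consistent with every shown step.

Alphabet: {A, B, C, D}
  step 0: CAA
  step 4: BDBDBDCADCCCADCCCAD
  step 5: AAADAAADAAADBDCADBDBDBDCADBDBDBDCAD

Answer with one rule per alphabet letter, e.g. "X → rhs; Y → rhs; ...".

A->C, B->AA, C->BD, D->AD

  step 4 ⇒ step 5: BDBDBDCADCCCADCCCAD ⇒ AA·AD·AA·AD·AA·AD·BD·C·AD·BD·BD·BD·C·AD·BD·BD·BD·C·AD
    A ↦ C
    B ↦ AA
    C ↦ BD
    D ↦ AD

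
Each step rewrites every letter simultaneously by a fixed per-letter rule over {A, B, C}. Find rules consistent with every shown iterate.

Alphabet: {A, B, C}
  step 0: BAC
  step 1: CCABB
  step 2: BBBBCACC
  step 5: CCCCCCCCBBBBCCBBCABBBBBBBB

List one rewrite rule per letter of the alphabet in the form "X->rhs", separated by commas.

A->CA, B->C, C->BB

  step 1 ⇒ step 2: CCABB ⇒ BB·BB·CA·C·C
    A ↦ CA
    B ↦ C
    C ↦ BB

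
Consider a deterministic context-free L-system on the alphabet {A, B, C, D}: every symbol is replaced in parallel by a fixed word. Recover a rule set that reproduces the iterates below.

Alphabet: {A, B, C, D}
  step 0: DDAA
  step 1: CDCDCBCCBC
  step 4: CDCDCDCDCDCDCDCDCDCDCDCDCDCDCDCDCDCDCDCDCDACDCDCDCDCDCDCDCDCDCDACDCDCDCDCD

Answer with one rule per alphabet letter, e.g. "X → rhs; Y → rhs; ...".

A->CBC, B->A, C->CD, D->CD

  step 0 ⇒ step 1: DDAA ⇒ CD·CD·CBC·CBC
    A ↦ CBC
    D ↦ CD
    B ↦ A  (constrained at step 1)
    C ↦ CD  (constrained at step 1)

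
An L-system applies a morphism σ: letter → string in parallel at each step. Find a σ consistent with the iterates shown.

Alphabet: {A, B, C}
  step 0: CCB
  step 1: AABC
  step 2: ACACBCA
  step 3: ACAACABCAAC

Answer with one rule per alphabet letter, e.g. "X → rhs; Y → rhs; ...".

  step 2 ⇒ step 3: ACACBCA ⇒ AC·A·AC·A·BC·A·AC
    A ↦ AC
    B ↦ BC
    C ↦ A

A->AC, B->BC, C->A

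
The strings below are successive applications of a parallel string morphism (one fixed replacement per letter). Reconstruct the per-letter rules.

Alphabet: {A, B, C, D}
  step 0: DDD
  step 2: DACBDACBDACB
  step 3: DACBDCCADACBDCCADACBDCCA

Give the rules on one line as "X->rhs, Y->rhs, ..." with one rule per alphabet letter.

A->CB, B->CA, C->DC, D->DA

  step 2 ⇒ step 3: DACBDACBDACB ⇒ DA·CB·DC·CA·DA·CB·DC·CA·DA·CB·DC·CA
    A ↦ CB
    B ↦ CA
    C ↦ DC
    D ↦ DA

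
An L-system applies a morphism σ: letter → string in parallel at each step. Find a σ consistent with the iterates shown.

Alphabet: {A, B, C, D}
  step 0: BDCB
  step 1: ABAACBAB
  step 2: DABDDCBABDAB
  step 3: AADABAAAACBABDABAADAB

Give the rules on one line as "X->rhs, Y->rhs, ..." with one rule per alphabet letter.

A->D, B->AB, C->CB, D->AA

  step 2 ⇒ step 3: DABDDCBABDAB ⇒ AA·D·AB·AA·AA·CB·AB·D·AB·AA·D·AB
    A ↦ D
    B ↦ AB
    C ↦ CB
    D ↦ AA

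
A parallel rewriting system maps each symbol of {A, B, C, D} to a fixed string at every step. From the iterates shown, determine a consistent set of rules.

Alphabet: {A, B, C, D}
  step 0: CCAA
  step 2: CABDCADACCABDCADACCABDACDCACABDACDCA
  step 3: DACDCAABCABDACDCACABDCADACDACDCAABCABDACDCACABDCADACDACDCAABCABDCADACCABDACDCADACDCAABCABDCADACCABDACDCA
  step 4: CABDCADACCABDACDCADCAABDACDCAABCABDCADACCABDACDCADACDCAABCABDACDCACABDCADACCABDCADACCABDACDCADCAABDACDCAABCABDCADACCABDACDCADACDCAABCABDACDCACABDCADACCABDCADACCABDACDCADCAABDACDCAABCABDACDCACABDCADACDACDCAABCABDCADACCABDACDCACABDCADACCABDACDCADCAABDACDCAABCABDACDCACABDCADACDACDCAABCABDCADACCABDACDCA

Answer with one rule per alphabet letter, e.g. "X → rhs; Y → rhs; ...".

A->DCA, B->AB, C->DAC, D->CAB

  step 3 ⇒ step 4: DACDCAABCABDACDCACABDCADACDACDCAABCABDACDCACABDCADACDACDCAABCABDCADACCABDACDCADACDCAABCABDCADACCABDACDCA ⇒ CAB·DCA·DAC·CAB·DAC·DCA·DCA·AB·DAC·DCA·AB·CAB·DCA·DAC·CAB·DAC·DCA·DAC·DCA·AB·CAB·DAC·DCA·CAB·DCA·DAC·CAB·DCA·DAC·CAB·DAC·DCA·DCA·AB·DAC·DCA·AB·CAB·DCA·DAC·CAB·DAC·DCA·DAC·DCA·AB·CAB·DAC·DCA·CAB·DCA·DAC·CAB·DCA·DAC·CAB·DAC·DCA·DCA·AB·DAC·DCA·AB·CAB·DAC·DCA·CAB·DCA·DAC·DAC·DCA·AB·CAB·DCA·DAC·CAB·DAC·DCA·CAB·DCA·DAC·CAB·DAC·DCA·DCA·AB·DAC·DCA·AB·CAB·DAC·DCA·CAB·DCA·DAC·DAC·DCA·AB·CAB·DCA·DAC·CAB·DAC·DCA
    A ↦ DCA
    B ↦ AB
    C ↦ DAC
    D ↦ CAB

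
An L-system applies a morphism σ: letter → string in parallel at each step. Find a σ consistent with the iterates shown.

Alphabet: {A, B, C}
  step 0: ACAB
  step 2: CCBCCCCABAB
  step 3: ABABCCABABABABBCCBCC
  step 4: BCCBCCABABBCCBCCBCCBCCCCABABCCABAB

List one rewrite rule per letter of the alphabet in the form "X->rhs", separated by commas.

  step 3 ⇒ step 4: ABABCCABABABABBCCBCC ⇒ B·CC·B·CC·AB·AB·B·CC·B·CC·B·CC·B·CC·CC·AB·AB·CC·AB·AB
    A ↦ B
    B ↦ CC
    C ↦ AB

A->B, B->CC, C->AB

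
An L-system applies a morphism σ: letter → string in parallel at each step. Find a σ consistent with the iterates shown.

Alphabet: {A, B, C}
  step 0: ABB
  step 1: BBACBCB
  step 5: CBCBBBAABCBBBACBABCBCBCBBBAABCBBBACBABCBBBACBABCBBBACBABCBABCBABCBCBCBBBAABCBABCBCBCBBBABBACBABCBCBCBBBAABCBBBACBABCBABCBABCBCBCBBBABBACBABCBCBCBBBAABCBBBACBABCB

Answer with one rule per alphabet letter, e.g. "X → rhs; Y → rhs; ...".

A->BBA, B->CB, C->AB

  step 0 ⇒ step 1: ABB ⇒ BBA·CB·CB
    A ↦ BBA
    B ↦ CB
    C ↦ AB  (constrained at step 1)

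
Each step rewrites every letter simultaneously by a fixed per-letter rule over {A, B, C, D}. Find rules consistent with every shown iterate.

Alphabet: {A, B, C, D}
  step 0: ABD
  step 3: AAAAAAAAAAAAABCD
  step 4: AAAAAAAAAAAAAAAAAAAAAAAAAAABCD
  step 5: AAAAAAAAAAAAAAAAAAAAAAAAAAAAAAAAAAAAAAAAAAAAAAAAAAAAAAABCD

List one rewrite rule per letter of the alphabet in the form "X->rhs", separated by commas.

  step 4 ⇒ step 5: AAAAAAAAAAAAAAAAAAAAAAAAAAABCD ⇒ AA·AA·AA·AA·AA·AA·AA·AA·AA·AA·AA·AA·AA·AA·AA·AA·AA·AA·AA·AA·AA·AA·AA·AA·AA·AA·AA·A·B·CD
    A ↦ AA
    B ↦ A
    C ↦ B
    D ↦ CD

A->AA, B->A, C->B, D->CD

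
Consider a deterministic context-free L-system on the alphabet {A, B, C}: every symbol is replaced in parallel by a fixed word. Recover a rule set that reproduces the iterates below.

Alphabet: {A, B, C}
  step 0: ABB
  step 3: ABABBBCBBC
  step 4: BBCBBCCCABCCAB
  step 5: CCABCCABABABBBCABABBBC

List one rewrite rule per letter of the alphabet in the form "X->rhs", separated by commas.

A->BB, B->C, C->AB

  step 4 ⇒ step 5: BBCBBCCCABCCAB ⇒ C·C·AB·C·C·AB·AB·AB·BB·C·AB·AB·BB·C
    A ↦ BB
    B ↦ C
    C ↦ AB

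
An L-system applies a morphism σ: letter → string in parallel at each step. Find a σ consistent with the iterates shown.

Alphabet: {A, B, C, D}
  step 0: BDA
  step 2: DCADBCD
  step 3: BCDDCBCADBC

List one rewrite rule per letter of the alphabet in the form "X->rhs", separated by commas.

  step 2 ⇒ step 3: DCADBCD ⇒ BC·D·DC·BC·A·D·BC
    A ↦ DC
    B ↦ A
    C ↦ D
    D ↦ BC

A->DC, B->A, C->D, D->BC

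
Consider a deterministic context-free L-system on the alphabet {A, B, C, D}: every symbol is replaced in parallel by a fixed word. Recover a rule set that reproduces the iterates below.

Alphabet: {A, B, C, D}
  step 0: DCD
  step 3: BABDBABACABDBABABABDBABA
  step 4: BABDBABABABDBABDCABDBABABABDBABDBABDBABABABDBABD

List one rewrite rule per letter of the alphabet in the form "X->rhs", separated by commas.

  step 3 ⇒ step 4: BABDBABACABDBABABABDBABA ⇒ BA·BD·BA·BA·BA·BD·BA·BD·CA·BD·BA·BA·BA·BD·BA·BD·BA·BD·BA·BA·BA·BD·BA·BD
    A ↦ BD
    B ↦ BA
    C ↦ CA
    D ↦ BA

A->BD, B->BA, C->CA, D->BA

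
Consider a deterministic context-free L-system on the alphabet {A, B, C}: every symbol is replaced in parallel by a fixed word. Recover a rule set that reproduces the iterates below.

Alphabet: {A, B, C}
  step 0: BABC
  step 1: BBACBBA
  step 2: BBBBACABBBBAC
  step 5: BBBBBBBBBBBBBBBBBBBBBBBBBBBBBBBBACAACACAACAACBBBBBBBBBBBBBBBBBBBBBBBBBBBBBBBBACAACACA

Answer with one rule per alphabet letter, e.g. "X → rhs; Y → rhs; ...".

A->AC, B->BB, C->A

  step 1 ⇒ step 2: BBACBBA ⇒ BB·BB·AC·A·BB·BB·AC
    A ↦ AC
    B ↦ BB
    C ↦ A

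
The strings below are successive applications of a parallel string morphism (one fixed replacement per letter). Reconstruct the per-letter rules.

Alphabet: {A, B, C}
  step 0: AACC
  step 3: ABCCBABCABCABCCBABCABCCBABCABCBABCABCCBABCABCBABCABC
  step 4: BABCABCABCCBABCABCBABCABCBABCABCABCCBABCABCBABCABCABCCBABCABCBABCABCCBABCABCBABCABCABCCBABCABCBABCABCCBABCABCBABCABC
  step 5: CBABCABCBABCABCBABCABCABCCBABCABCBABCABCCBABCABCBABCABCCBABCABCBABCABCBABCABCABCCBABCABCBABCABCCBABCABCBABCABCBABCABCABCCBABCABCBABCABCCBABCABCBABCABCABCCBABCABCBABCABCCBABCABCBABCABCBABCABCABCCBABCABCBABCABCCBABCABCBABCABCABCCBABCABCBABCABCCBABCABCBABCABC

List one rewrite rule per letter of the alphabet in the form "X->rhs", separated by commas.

A->BAB, B->C, C->ABC

  step 4 ⇒ step 5: BABCABCABCCBABCABCBABCABCBABCABCABCCBABCABCBABCABCABCCBABCABCBABCABCCBABCABCBABCABCABCCBABCABCBABCABCCBABCABCBABCABC ⇒ C·BAB·C·ABC·BAB·C·ABC·BAB·C·ABC·ABC·C·BAB·C·ABC·BAB·C·ABC·C·BAB·C·ABC·BAB·C·ABC·C·BAB·C·ABC·BAB·C·ABC·BAB·C·ABC·ABC·C·BAB·C·ABC·BAB·C·ABC·C·BAB·C·ABC·BAB·C·ABC·BAB·C·ABC·ABC·C·BAB·C·ABC·BAB·C·ABC·C·BAB·C·ABC·BAB·C·ABC·ABC·C·BAB·C·ABC·BAB·C·ABC·C·BAB·C·ABC·BAB·C·ABC·BAB·C·ABC·ABC·C·BAB·C·ABC·BAB·C·ABC·C·BAB·C·ABC·BAB·C·ABC·ABC·C·BAB·C·ABC·BAB·C·ABC·C·BAB·C·ABC·BAB·C·ABC
    A ↦ BAB
    B ↦ C
    C ↦ ABC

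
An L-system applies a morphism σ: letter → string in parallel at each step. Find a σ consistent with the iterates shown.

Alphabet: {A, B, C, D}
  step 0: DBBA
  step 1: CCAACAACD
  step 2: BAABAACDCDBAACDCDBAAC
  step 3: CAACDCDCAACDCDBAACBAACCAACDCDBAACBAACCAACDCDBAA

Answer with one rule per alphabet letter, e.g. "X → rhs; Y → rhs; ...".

A->CD, B->CAA, C->BAA, D->C

  step 2 ⇒ step 3: BAABAACDCDBAACDCDBAAC ⇒ CAA·CD·CD·CAA·CD·CD·BAA·C·BAA·C·CAA·CD·CD·BAA·C·BAA·C·CAA·CD·CD·BAA
    A ↦ CD
    B ↦ CAA
    C ↦ BAA
    D ↦ C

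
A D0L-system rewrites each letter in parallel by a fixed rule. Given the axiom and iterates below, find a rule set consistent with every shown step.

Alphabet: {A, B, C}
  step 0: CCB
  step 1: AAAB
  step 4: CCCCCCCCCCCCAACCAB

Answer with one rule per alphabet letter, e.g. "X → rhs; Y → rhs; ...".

  step 0 ⇒ step 1: CCB ⇒ A·A·AB
    B ↦ AB
    C ↦ A
    A ↦ CC  (constrained at step 1)

A->CC, B->AB, C->A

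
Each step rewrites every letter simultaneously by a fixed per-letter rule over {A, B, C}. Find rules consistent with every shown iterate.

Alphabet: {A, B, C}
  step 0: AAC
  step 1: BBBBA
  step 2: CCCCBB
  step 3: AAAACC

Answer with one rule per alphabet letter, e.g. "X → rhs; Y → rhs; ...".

  step 2 ⇒ step 3: CCCCBB ⇒ A·A·A·A·C·C
    B ↦ C
    C ↦ A
  step 0 ⇒ step 1: AAC ⇒ BB·BB·A
    A ↦ BB

A->BB, B->C, C->A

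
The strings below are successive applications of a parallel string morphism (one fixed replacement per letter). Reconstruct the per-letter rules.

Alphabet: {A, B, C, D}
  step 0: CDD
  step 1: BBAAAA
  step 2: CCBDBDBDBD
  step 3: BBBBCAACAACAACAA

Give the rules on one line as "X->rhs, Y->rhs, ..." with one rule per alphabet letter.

  step 2 ⇒ step 3: CCBDBDBDBD ⇒ BB·BB·C·AA·C·AA·C·AA·C·AA
    B ↦ C
    C ↦ BB
    D ↦ AA
  step 1 ⇒ step 2: BBAAAA ⇒ C·C·BD·BD·BD·BD
    A ↦ BD

A->BD, B->C, C->BB, D->AA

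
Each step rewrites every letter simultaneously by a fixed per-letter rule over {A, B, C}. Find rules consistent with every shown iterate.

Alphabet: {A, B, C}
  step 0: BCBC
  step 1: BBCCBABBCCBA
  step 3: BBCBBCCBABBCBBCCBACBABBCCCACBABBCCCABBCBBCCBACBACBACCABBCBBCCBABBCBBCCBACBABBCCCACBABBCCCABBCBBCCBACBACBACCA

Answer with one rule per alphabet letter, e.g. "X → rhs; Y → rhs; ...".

A->CCA, B->BBC, C->CBA

  step 0 ⇒ step 1: BCBC ⇒ BBC·CBA·BBC·CBA
    B ↦ BBC
    C ↦ CBA
    A ↦ CCA  (constrained at step 1)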